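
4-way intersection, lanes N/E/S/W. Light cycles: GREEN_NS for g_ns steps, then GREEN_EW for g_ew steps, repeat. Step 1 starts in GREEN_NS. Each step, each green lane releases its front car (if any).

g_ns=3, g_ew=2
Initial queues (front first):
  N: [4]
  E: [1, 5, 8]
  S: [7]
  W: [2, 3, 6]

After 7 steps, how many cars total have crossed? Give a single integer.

Step 1 [NS]: N:car4-GO,E:wait,S:car7-GO,W:wait | queues: N=0 E=3 S=0 W=3
Step 2 [NS]: N:empty,E:wait,S:empty,W:wait | queues: N=0 E=3 S=0 W=3
Step 3 [NS]: N:empty,E:wait,S:empty,W:wait | queues: N=0 E=3 S=0 W=3
Step 4 [EW]: N:wait,E:car1-GO,S:wait,W:car2-GO | queues: N=0 E=2 S=0 W=2
Step 5 [EW]: N:wait,E:car5-GO,S:wait,W:car3-GO | queues: N=0 E=1 S=0 W=1
Step 6 [NS]: N:empty,E:wait,S:empty,W:wait | queues: N=0 E=1 S=0 W=1
Step 7 [NS]: N:empty,E:wait,S:empty,W:wait | queues: N=0 E=1 S=0 W=1
Cars crossed by step 7: 6

Answer: 6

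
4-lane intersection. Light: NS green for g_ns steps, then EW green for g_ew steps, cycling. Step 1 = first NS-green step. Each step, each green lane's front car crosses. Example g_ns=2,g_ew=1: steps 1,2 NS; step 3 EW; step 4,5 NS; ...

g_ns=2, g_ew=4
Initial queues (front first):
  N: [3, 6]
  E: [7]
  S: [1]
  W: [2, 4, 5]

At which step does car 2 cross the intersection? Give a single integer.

Step 1 [NS]: N:car3-GO,E:wait,S:car1-GO,W:wait | queues: N=1 E=1 S=0 W=3
Step 2 [NS]: N:car6-GO,E:wait,S:empty,W:wait | queues: N=0 E=1 S=0 W=3
Step 3 [EW]: N:wait,E:car7-GO,S:wait,W:car2-GO | queues: N=0 E=0 S=0 W=2
Step 4 [EW]: N:wait,E:empty,S:wait,W:car4-GO | queues: N=0 E=0 S=0 W=1
Step 5 [EW]: N:wait,E:empty,S:wait,W:car5-GO | queues: N=0 E=0 S=0 W=0
Car 2 crosses at step 3

3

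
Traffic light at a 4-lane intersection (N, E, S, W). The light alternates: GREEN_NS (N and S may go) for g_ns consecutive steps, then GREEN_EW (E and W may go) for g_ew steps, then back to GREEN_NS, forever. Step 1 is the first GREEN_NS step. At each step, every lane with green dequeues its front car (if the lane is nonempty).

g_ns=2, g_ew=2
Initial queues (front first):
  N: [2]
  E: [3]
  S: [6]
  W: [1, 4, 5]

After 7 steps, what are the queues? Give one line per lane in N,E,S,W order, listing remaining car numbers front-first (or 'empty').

Step 1 [NS]: N:car2-GO,E:wait,S:car6-GO,W:wait | queues: N=0 E=1 S=0 W=3
Step 2 [NS]: N:empty,E:wait,S:empty,W:wait | queues: N=0 E=1 S=0 W=3
Step 3 [EW]: N:wait,E:car3-GO,S:wait,W:car1-GO | queues: N=0 E=0 S=0 W=2
Step 4 [EW]: N:wait,E:empty,S:wait,W:car4-GO | queues: N=0 E=0 S=0 W=1
Step 5 [NS]: N:empty,E:wait,S:empty,W:wait | queues: N=0 E=0 S=0 W=1
Step 6 [NS]: N:empty,E:wait,S:empty,W:wait | queues: N=0 E=0 S=0 W=1
Step 7 [EW]: N:wait,E:empty,S:wait,W:car5-GO | queues: N=0 E=0 S=0 W=0

N: empty
E: empty
S: empty
W: empty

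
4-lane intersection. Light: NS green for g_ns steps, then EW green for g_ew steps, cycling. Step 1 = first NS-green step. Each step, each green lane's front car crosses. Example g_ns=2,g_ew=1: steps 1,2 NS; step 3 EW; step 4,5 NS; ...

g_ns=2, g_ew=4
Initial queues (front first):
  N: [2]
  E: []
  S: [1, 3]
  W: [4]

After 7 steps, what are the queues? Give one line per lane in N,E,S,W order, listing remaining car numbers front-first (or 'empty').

Step 1 [NS]: N:car2-GO,E:wait,S:car1-GO,W:wait | queues: N=0 E=0 S=1 W=1
Step 2 [NS]: N:empty,E:wait,S:car3-GO,W:wait | queues: N=0 E=0 S=0 W=1
Step 3 [EW]: N:wait,E:empty,S:wait,W:car4-GO | queues: N=0 E=0 S=0 W=0

N: empty
E: empty
S: empty
W: empty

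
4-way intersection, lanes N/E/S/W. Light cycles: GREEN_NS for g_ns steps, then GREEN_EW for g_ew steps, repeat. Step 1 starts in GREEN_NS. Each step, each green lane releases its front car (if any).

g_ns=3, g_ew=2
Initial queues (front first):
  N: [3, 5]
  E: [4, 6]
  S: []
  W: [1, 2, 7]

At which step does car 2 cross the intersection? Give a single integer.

Step 1 [NS]: N:car3-GO,E:wait,S:empty,W:wait | queues: N=1 E=2 S=0 W=3
Step 2 [NS]: N:car5-GO,E:wait,S:empty,W:wait | queues: N=0 E=2 S=0 W=3
Step 3 [NS]: N:empty,E:wait,S:empty,W:wait | queues: N=0 E=2 S=0 W=3
Step 4 [EW]: N:wait,E:car4-GO,S:wait,W:car1-GO | queues: N=0 E=1 S=0 W=2
Step 5 [EW]: N:wait,E:car6-GO,S:wait,W:car2-GO | queues: N=0 E=0 S=0 W=1
Step 6 [NS]: N:empty,E:wait,S:empty,W:wait | queues: N=0 E=0 S=0 W=1
Step 7 [NS]: N:empty,E:wait,S:empty,W:wait | queues: N=0 E=0 S=0 W=1
Step 8 [NS]: N:empty,E:wait,S:empty,W:wait | queues: N=0 E=0 S=0 W=1
Step 9 [EW]: N:wait,E:empty,S:wait,W:car7-GO | queues: N=0 E=0 S=0 W=0
Car 2 crosses at step 5

5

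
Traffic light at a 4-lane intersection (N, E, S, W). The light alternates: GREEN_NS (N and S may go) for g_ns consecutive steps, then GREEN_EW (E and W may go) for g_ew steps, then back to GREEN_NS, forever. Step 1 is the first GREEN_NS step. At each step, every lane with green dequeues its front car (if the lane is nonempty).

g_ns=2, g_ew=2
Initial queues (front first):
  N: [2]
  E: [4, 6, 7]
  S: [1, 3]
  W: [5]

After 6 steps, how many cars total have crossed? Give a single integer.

Answer: 6

Derivation:
Step 1 [NS]: N:car2-GO,E:wait,S:car1-GO,W:wait | queues: N=0 E=3 S=1 W=1
Step 2 [NS]: N:empty,E:wait,S:car3-GO,W:wait | queues: N=0 E=3 S=0 W=1
Step 3 [EW]: N:wait,E:car4-GO,S:wait,W:car5-GO | queues: N=0 E=2 S=0 W=0
Step 4 [EW]: N:wait,E:car6-GO,S:wait,W:empty | queues: N=0 E=1 S=0 W=0
Step 5 [NS]: N:empty,E:wait,S:empty,W:wait | queues: N=0 E=1 S=0 W=0
Step 6 [NS]: N:empty,E:wait,S:empty,W:wait | queues: N=0 E=1 S=0 W=0
Cars crossed by step 6: 6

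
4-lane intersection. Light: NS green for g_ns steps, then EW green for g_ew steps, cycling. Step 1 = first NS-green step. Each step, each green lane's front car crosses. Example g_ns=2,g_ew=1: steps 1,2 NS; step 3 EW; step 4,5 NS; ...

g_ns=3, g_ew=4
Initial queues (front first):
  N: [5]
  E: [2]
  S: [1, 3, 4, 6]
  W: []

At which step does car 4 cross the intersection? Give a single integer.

Step 1 [NS]: N:car5-GO,E:wait,S:car1-GO,W:wait | queues: N=0 E=1 S=3 W=0
Step 2 [NS]: N:empty,E:wait,S:car3-GO,W:wait | queues: N=0 E=1 S=2 W=0
Step 3 [NS]: N:empty,E:wait,S:car4-GO,W:wait | queues: N=0 E=1 S=1 W=0
Step 4 [EW]: N:wait,E:car2-GO,S:wait,W:empty | queues: N=0 E=0 S=1 W=0
Step 5 [EW]: N:wait,E:empty,S:wait,W:empty | queues: N=0 E=0 S=1 W=0
Step 6 [EW]: N:wait,E:empty,S:wait,W:empty | queues: N=0 E=0 S=1 W=0
Step 7 [EW]: N:wait,E:empty,S:wait,W:empty | queues: N=0 E=0 S=1 W=0
Step 8 [NS]: N:empty,E:wait,S:car6-GO,W:wait | queues: N=0 E=0 S=0 W=0
Car 4 crosses at step 3

3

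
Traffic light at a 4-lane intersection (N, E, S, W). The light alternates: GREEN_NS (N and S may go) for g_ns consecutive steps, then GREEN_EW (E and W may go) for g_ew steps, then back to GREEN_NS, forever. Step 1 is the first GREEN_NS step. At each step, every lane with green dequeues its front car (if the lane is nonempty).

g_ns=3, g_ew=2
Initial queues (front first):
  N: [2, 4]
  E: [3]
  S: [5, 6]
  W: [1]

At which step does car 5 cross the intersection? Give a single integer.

Step 1 [NS]: N:car2-GO,E:wait,S:car5-GO,W:wait | queues: N=1 E=1 S=1 W=1
Step 2 [NS]: N:car4-GO,E:wait,S:car6-GO,W:wait | queues: N=0 E=1 S=0 W=1
Step 3 [NS]: N:empty,E:wait,S:empty,W:wait | queues: N=0 E=1 S=0 W=1
Step 4 [EW]: N:wait,E:car3-GO,S:wait,W:car1-GO | queues: N=0 E=0 S=0 W=0
Car 5 crosses at step 1

1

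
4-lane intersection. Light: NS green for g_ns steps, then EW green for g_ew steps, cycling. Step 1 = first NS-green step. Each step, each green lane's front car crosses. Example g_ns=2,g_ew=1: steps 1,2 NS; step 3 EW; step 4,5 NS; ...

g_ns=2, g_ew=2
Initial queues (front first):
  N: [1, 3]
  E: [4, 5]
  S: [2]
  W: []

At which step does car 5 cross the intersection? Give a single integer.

Step 1 [NS]: N:car1-GO,E:wait,S:car2-GO,W:wait | queues: N=1 E=2 S=0 W=0
Step 2 [NS]: N:car3-GO,E:wait,S:empty,W:wait | queues: N=0 E=2 S=0 W=0
Step 3 [EW]: N:wait,E:car4-GO,S:wait,W:empty | queues: N=0 E=1 S=0 W=0
Step 4 [EW]: N:wait,E:car5-GO,S:wait,W:empty | queues: N=0 E=0 S=0 W=0
Car 5 crosses at step 4

4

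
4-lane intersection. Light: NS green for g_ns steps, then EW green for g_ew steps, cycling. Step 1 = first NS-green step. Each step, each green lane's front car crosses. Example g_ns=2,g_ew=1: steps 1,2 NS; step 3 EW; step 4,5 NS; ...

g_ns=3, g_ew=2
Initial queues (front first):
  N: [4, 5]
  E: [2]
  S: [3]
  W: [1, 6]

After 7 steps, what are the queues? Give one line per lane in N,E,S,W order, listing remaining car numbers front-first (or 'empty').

Step 1 [NS]: N:car4-GO,E:wait,S:car3-GO,W:wait | queues: N=1 E=1 S=0 W=2
Step 2 [NS]: N:car5-GO,E:wait,S:empty,W:wait | queues: N=0 E=1 S=0 W=2
Step 3 [NS]: N:empty,E:wait,S:empty,W:wait | queues: N=0 E=1 S=0 W=2
Step 4 [EW]: N:wait,E:car2-GO,S:wait,W:car1-GO | queues: N=0 E=0 S=0 W=1
Step 5 [EW]: N:wait,E:empty,S:wait,W:car6-GO | queues: N=0 E=0 S=0 W=0

N: empty
E: empty
S: empty
W: empty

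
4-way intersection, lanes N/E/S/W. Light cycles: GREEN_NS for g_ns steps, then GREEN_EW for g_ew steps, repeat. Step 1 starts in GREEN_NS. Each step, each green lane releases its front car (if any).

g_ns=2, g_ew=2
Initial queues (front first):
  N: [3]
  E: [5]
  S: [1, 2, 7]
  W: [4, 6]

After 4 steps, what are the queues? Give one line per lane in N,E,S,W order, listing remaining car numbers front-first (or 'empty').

Step 1 [NS]: N:car3-GO,E:wait,S:car1-GO,W:wait | queues: N=0 E=1 S=2 W=2
Step 2 [NS]: N:empty,E:wait,S:car2-GO,W:wait | queues: N=0 E=1 S=1 W=2
Step 3 [EW]: N:wait,E:car5-GO,S:wait,W:car4-GO | queues: N=0 E=0 S=1 W=1
Step 4 [EW]: N:wait,E:empty,S:wait,W:car6-GO | queues: N=0 E=0 S=1 W=0

N: empty
E: empty
S: 7
W: empty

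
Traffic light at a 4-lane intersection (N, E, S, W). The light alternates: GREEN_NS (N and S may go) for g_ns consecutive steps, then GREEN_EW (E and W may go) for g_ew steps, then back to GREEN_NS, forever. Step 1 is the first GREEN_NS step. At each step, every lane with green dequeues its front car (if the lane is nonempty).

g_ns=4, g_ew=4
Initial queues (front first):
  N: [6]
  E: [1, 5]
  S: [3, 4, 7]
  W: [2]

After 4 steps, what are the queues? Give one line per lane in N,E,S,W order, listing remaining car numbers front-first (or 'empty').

Step 1 [NS]: N:car6-GO,E:wait,S:car3-GO,W:wait | queues: N=0 E=2 S=2 W=1
Step 2 [NS]: N:empty,E:wait,S:car4-GO,W:wait | queues: N=0 E=2 S=1 W=1
Step 3 [NS]: N:empty,E:wait,S:car7-GO,W:wait | queues: N=0 E=2 S=0 W=1
Step 4 [NS]: N:empty,E:wait,S:empty,W:wait | queues: N=0 E=2 S=0 W=1

N: empty
E: 1 5
S: empty
W: 2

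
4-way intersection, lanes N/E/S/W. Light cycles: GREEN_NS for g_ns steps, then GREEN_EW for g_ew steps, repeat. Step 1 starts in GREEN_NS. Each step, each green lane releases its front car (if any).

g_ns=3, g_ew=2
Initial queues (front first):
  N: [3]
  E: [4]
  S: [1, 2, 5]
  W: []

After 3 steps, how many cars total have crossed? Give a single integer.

Answer: 4

Derivation:
Step 1 [NS]: N:car3-GO,E:wait,S:car1-GO,W:wait | queues: N=0 E=1 S=2 W=0
Step 2 [NS]: N:empty,E:wait,S:car2-GO,W:wait | queues: N=0 E=1 S=1 W=0
Step 3 [NS]: N:empty,E:wait,S:car5-GO,W:wait | queues: N=0 E=1 S=0 W=0
Cars crossed by step 3: 4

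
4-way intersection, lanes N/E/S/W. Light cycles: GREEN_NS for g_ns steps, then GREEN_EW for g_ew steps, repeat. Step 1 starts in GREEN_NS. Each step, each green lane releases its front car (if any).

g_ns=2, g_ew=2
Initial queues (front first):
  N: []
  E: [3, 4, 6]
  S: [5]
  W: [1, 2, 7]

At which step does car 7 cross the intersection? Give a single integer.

Step 1 [NS]: N:empty,E:wait,S:car5-GO,W:wait | queues: N=0 E=3 S=0 W=3
Step 2 [NS]: N:empty,E:wait,S:empty,W:wait | queues: N=0 E=3 S=0 W=3
Step 3 [EW]: N:wait,E:car3-GO,S:wait,W:car1-GO | queues: N=0 E=2 S=0 W=2
Step 4 [EW]: N:wait,E:car4-GO,S:wait,W:car2-GO | queues: N=0 E=1 S=0 W=1
Step 5 [NS]: N:empty,E:wait,S:empty,W:wait | queues: N=0 E=1 S=0 W=1
Step 6 [NS]: N:empty,E:wait,S:empty,W:wait | queues: N=0 E=1 S=0 W=1
Step 7 [EW]: N:wait,E:car6-GO,S:wait,W:car7-GO | queues: N=0 E=0 S=0 W=0
Car 7 crosses at step 7

7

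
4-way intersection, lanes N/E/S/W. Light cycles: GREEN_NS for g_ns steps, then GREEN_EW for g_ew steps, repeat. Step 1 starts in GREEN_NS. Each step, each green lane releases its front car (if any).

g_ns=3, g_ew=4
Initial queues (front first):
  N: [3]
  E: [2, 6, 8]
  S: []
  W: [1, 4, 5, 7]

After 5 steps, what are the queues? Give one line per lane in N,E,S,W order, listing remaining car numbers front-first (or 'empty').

Step 1 [NS]: N:car3-GO,E:wait,S:empty,W:wait | queues: N=0 E=3 S=0 W=4
Step 2 [NS]: N:empty,E:wait,S:empty,W:wait | queues: N=0 E=3 S=0 W=4
Step 3 [NS]: N:empty,E:wait,S:empty,W:wait | queues: N=0 E=3 S=0 W=4
Step 4 [EW]: N:wait,E:car2-GO,S:wait,W:car1-GO | queues: N=0 E=2 S=0 W=3
Step 5 [EW]: N:wait,E:car6-GO,S:wait,W:car4-GO | queues: N=0 E=1 S=0 W=2

N: empty
E: 8
S: empty
W: 5 7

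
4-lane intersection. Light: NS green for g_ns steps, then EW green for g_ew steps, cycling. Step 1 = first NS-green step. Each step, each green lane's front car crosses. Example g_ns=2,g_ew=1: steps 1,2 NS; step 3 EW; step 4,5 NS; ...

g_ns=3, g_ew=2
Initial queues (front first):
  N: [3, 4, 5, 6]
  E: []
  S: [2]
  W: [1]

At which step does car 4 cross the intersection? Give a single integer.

Step 1 [NS]: N:car3-GO,E:wait,S:car2-GO,W:wait | queues: N=3 E=0 S=0 W=1
Step 2 [NS]: N:car4-GO,E:wait,S:empty,W:wait | queues: N=2 E=0 S=0 W=1
Step 3 [NS]: N:car5-GO,E:wait,S:empty,W:wait | queues: N=1 E=0 S=0 W=1
Step 4 [EW]: N:wait,E:empty,S:wait,W:car1-GO | queues: N=1 E=0 S=0 W=0
Step 5 [EW]: N:wait,E:empty,S:wait,W:empty | queues: N=1 E=0 S=0 W=0
Step 6 [NS]: N:car6-GO,E:wait,S:empty,W:wait | queues: N=0 E=0 S=0 W=0
Car 4 crosses at step 2

2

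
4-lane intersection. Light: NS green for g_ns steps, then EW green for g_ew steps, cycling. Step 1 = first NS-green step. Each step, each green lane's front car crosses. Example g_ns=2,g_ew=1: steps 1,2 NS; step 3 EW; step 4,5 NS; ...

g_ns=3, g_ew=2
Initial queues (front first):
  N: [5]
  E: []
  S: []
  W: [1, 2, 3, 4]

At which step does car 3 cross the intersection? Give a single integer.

Step 1 [NS]: N:car5-GO,E:wait,S:empty,W:wait | queues: N=0 E=0 S=0 W=4
Step 2 [NS]: N:empty,E:wait,S:empty,W:wait | queues: N=0 E=0 S=0 W=4
Step 3 [NS]: N:empty,E:wait,S:empty,W:wait | queues: N=0 E=0 S=0 W=4
Step 4 [EW]: N:wait,E:empty,S:wait,W:car1-GO | queues: N=0 E=0 S=0 W=3
Step 5 [EW]: N:wait,E:empty,S:wait,W:car2-GO | queues: N=0 E=0 S=0 W=2
Step 6 [NS]: N:empty,E:wait,S:empty,W:wait | queues: N=0 E=0 S=0 W=2
Step 7 [NS]: N:empty,E:wait,S:empty,W:wait | queues: N=0 E=0 S=0 W=2
Step 8 [NS]: N:empty,E:wait,S:empty,W:wait | queues: N=0 E=0 S=0 W=2
Step 9 [EW]: N:wait,E:empty,S:wait,W:car3-GO | queues: N=0 E=0 S=0 W=1
Step 10 [EW]: N:wait,E:empty,S:wait,W:car4-GO | queues: N=0 E=0 S=0 W=0
Car 3 crosses at step 9

9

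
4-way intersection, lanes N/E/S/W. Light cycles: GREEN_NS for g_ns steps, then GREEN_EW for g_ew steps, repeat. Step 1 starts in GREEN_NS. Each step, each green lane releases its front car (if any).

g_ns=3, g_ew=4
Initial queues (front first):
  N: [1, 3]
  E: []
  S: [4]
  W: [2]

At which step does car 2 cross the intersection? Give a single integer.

Step 1 [NS]: N:car1-GO,E:wait,S:car4-GO,W:wait | queues: N=1 E=0 S=0 W=1
Step 2 [NS]: N:car3-GO,E:wait,S:empty,W:wait | queues: N=0 E=0 S=0 W=1
Step 3 [NS]: N:empty,E:wait,S:empty,W:wait | queues: N=0 E=0 S=0 W=1
Step 4 [EW]: N:wait,E:empty,S:wait,W:car2-GO | queues: N=0 E=0 S=0 W=0
Car 2 crosses at step 4

4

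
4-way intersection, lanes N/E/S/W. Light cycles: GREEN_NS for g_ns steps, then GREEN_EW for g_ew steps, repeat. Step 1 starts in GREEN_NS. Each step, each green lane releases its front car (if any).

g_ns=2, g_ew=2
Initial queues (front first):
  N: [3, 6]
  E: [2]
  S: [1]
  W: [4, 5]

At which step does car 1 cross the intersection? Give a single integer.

Step 1 [NS]: N:car3-GO,E:wait,S:car1-GO,W:wait | queues: N=1 E=1 S=0 W=2
Step 2 [NS]: N:car6-GO,E:wait,S:empty,W:wait | queues: N=0 E=1 S=0 W=2
Step 3 [EW]: N:wait,E:car2-GO,S:wait,W:car4-GO | queues: N=0 E=0 S=0 W=1
Step 4 [EW]: N:wait,E:empty,S:wait,W:car5-GO | queues: N=0 E=0 S=0 W=0
Car 1 crosses at step 1

1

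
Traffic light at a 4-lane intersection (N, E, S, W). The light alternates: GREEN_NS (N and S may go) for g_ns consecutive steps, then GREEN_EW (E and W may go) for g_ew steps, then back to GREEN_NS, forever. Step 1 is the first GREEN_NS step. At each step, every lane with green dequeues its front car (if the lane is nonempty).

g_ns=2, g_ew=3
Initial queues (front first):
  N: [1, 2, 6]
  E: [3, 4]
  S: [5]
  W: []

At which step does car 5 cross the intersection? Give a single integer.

Step 1 [NS]: N:car1-GO,E:wait,S:car5-GO,W:wait | queues: N=2 E=2 S=0 W=0
Step 2 [NS]: N:car2-GO,E:wait,S:empty,W:wait | queues: N=1 E=2 S=0 W=0
Step 3 [EW]: N:wait,E:car3-GO,S:wait,W:empty | queues: N=1 E=1 S=0 W=0
Step 4 [EW]: N:wait,E:car4-GO,S:wait,W:empty | queues: N=1 E=0 S=0 W=0
Step 5 [EW]: N:wait,E:empty,S:wait,W:empty | queues: N=1 E=0 S=0 W=0
Step 6 [NS]: N:car6-GO,E:wait,S:empty,W:wait | queues: N=0 E=0 S=0 W=0
Car 5 crosses at step 1

1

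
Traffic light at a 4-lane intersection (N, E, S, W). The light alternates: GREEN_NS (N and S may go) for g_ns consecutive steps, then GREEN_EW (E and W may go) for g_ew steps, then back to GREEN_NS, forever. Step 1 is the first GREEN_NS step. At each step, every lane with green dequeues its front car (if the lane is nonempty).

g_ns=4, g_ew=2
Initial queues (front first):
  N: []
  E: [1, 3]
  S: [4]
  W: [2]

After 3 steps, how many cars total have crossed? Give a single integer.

Step 1 [NS]: N:empty,E:wait,S:car4-GO,W:wait | queues: N=0 E=2 S=0 W=1
Step 2 [NS]: N:empty,E:wait,S:empty,W:wait | queues: N=0 E=2 S=0 W=1
Step 3 [NS]: N:empty,E:wait,S:empty,W:wait | queues: N=0 E=2 S=0 W=1
Cars crossed by step 3: 1

Answer: 1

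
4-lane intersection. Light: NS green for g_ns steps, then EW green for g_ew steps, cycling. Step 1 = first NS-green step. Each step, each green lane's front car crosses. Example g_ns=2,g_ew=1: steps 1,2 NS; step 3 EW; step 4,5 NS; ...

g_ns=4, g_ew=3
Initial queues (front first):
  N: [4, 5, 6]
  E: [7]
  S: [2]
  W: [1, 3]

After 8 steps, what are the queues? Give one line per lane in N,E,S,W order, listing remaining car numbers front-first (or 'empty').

Step 1 [NS]: N:car4-GO,E:wait,S:car2-GO,W:wait | queues: N=2 E=1 S=0 W=2
Step 2 [NS]: N:car5-GO,E:wait,S:empty,W:wait | queues: N=1 E=1 S=0 W=2
Step 3 [NS]: N:car6-GO,E:wait,S:empty,W:wait | queues: N=0 E=1 S=0 W=2
Step 4 [NS]: N:empty,E:wait,S:empty,W:wait | queues: N=0 E=1 S=0 W=2
Step 5 [EW]: N:wait,E:car7-GO,S:wait,W:car1-GO | queues: N=0 E=0 S=0 W=1
Step 6 [EW]: N:wait,E:empty,S:wait,W:car3-GO | queues: N=0 E=0 S=0 W=0

N: empty
E: empty
S: empty
W: empty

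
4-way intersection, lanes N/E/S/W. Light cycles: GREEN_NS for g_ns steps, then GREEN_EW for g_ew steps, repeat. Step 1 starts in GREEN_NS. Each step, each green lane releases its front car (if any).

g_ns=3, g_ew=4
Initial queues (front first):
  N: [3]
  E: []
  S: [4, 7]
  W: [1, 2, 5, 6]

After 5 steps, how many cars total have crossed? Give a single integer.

Step 1 [NS]: N:car3-GO,E:wait,S:car4-GO,W:wait | queues: N=0 E=0 S=1 W=4
Step 2 [NS]: N:empty,E:wait,S:car7-GO,W:wait | queues: N=0 E=0 S=0 W=4
Step 3 [NS]: N:empty,E:wait,S:empty,W:wait | queues: N=0 E=0 S=0 W=4
Step 4 [EW]: N:wait,E:empty,S:wait,W:car1-GO | queues: N=0 E=0 S=0 W=3
Step 5 [EW]: N:wait,E:empty,S:wait,W:car2-GO | queues: N=0 E=0 S=0 W=2
Cars crossed by step 5: 5

Answer: 5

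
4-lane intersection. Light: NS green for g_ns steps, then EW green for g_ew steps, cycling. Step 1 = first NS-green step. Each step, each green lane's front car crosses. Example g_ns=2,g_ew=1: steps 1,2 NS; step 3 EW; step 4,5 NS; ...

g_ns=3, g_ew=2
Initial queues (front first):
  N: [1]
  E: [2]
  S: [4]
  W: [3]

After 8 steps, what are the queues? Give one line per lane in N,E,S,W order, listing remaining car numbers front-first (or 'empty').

Step 1 [NS]: N:car1-GO,E:wait,S:car4-GO,W:wait | queues: N=0 E=1 S=0 W=1
Step 2 [NS]: N:empty,E:wait,S:empty,W:wait | queues: N=0 E=1 S=0 W=1
Step 3 [NS]: N:empty,E:wait,S:empty,W:wait | queues: N=0 E=1 S=0 W=1
Step 4 [EW]: N:wait,E:car2-GO,S:wait,W:car3-GO | queues: N=0 E=0 S=0 W=0

N: empty
E: empty
S: empty
W: empty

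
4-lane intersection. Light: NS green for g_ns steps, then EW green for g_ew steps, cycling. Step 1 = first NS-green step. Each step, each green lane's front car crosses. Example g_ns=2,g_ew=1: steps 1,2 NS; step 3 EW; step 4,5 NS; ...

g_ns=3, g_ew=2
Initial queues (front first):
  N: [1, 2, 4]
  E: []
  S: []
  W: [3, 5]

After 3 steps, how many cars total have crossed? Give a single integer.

Step 1 [NS]: N:car1-GO,E:wait,S:empty,W:wait | queues: N=2 E=0 S=0 W=2
Step 2 [NS]: N:car2-GO,E:wait,S:empty,W:wait | queues: N=1 E=0 S=0 W=2
Step 3 [NS]: N:car4-GO,E:wait,S:empty,W:wait | queues: N=0 E=0 S=0 W=2
Cars crossed by step 3: 3

Answer: 3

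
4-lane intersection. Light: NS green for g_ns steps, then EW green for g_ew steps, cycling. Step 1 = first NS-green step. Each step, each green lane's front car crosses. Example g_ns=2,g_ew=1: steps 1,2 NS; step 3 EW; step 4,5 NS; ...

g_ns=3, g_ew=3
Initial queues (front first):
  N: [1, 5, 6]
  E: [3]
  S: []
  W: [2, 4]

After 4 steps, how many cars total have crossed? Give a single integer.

Answer: 5

Derivation:
Step 1 [NS]: N:car1-GO,E:wait,S:empty,W:wait | queues: N=2 E=1 S=0 W=2
Step 2 [NS]: N:car5-GO,E:wait,S:empty,W:wait | queues: N=1 E=1 S=0 W=2
Step 3 [NS]: N:car6-GO,E:wait,S:empty,W:wait | queues: N=0 E=1 S=0 W=2
Step 4 [EW]: N:wait,E:car3-GO,S:wait,W:car2-GO | queues: N=0 E=0 S=0 W=1
Cars crossed by step 4: 5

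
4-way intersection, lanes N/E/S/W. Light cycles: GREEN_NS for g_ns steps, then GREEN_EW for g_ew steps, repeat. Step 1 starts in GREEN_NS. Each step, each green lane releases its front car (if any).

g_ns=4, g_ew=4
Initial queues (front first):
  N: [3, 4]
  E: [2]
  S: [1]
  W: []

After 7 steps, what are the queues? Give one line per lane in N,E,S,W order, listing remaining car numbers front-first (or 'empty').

Step 1 [NS]: N:car3-GO,E:wait,S:car1-GO,W:wait | queues: N=1 E=1 S=0 W=0
Step 2 [NS]: N:car4-GO,E:wait,S:empty,W:wait | queues: N=0 E=1 S=0 W=0
Step 3 [NS]: N:empty,E:wait,S:empty,W:wait | queues: N=0 E=1 S=0 W=0
Step 4 [NS]: N:empty,E:wait,S:empty,W:wait | queues: N=0 E=1 S=0 W=0
Step 5 [EW]: N:wait,E:car2-GO,S:wait,W:empty | queues: N=0 E=0 S=0 W=0

N: empty
E: empty
S: empty
W: empty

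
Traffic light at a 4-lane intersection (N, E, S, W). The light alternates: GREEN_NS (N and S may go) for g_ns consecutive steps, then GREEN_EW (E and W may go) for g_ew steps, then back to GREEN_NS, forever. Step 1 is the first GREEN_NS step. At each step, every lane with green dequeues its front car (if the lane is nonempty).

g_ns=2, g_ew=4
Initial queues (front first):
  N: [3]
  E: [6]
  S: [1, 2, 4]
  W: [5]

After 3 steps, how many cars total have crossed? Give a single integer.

Answer: 5

Derivation:
Step 1 [NS]: N:car3-GO,E:wait,S:car1-GO,W:wait | queues: N=0 E=1 S=2 W=1
Step 2 [NS]: N:empty,E:wait,S:car2-GO,W:wait | queues: N=0 E=1 S=1 W=1
Step 3 [EW]: N:wait,E:car6-GO,S:wait,W:car5-GO | queues: N=0 E=0 S=1 W=0
Cars crossed by step 3: 5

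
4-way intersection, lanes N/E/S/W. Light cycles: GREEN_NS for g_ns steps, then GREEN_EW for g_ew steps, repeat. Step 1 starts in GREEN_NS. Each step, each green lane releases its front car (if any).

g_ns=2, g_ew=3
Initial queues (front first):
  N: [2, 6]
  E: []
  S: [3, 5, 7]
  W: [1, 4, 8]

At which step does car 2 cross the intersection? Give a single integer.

Step 1 [NS]: N:car2-GO,E:wait,S:car3-GO,W:wait | queues: N=1 E=0 S=2 W=3
Step 2 [NS]: N:car6-GO,E:wait,S:car5-GO,W:wait | queues: N=0 E=0 S=1 W=3
Step 3 [EW]: N:wait,E:empty,S:wait,W:car1-GO | queues: N=0 E=0 S=1 W=2
Step 4 [EW]: N:wait,E:empty,S:wait,W:car4-GO | queues: N=0 E=0 S=1 W=1
Step 5 [EW]: N:wait,E:empty,S:wait,W:car8-GO | queues: N=0 E=0 S=1 W=0
Step 6 [NS]: N:empty,E:wait,S:car7-GO,W:wait | queues: N=0 E=0 S=0 W=0
Car 2 crosses at step 1

1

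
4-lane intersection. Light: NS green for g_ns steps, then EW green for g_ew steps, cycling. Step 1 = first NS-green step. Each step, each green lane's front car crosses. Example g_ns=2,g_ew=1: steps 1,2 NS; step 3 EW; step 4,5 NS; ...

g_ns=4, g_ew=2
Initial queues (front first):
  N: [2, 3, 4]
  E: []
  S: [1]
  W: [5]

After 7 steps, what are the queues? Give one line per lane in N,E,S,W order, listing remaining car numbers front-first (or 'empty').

Step 1 [NS]: N:car2-GO,E:wait,S:car1-GO,W:wait | queues: N=2 E=0 S=0 W=1
Step 2 [NS]: N:car3-GO,E:wait,S:empty,W:wait | queues: N=1 E=0 S=0 W=1
Step 3 [NS]: N:car4-GO,E:wait,S:empty,W:wait | queues: N=0 E=0 S=0 W=1
Step 4 [NS]: N:empty,E:wait,S:empty,W:wait | queues: N=0 E=0 S=0 W=1
Step 5 [EW]: N:wait,E:empty,S:wait,W:car5-GO | queues: N=0 E=0 S=0 W=0

N: empty
E: empty
S: empty
W: empty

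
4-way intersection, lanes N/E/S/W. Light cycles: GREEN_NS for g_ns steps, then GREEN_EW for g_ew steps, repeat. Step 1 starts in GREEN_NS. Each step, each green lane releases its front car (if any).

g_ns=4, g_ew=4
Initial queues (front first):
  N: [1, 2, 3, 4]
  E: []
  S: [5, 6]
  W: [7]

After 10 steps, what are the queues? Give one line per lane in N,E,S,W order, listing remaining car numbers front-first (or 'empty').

Step 1 [NS]: N:car1-GO,E:wait,S:car5-GO,W:wait | queues: N=3 E=0 S=1 W=1
Step 2 [NS]: N:car2-GO,E:wait,S:car6-GO,W:wait | queues: N=2 E=0 S=0 W=1
Step 3 [NS]: N:car3-GO,E:wait,S:empty,W:wait | queues: N=1 E=0 S=0 W=1
Step 4 [NS]: N:car4-GO,E:wait,S:empty,W:wait | queues: N=0 E=0 S=0 W=1
Step 5 [EW]: N:wait,E:empty,S:wait,W:car7-GO | queues: N=0 E=0 S=0 W=0

N: empty
E: empty
S: empty
W: empty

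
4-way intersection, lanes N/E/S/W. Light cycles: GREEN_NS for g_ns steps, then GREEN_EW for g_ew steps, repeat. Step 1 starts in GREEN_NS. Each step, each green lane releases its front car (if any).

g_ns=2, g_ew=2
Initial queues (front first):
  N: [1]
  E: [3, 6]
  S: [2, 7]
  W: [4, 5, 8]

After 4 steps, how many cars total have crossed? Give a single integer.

Answer: 7

Derivation:
Step 1 [NS]: N:car1-GO,E:wait,S:car2-GO,W:wait | queues: N=0 E=2 S=1 W=3
Step 2 [NS]: N:empty,E:wait,S:car7-GO,W:wait | queues: N=0 E=2 S=0 W=3
Step 3 [EW]: N:wait,E:car3-GO,S:wait,W:car4-GO | queues: N=0 E=1 S=0 W=2
Step 4 [EW]: N:wait,E:car6-GO,S:wait,W:car5-GO | queues: N=0 E=0 S=0 W=1
Cars crossed by step 4: 7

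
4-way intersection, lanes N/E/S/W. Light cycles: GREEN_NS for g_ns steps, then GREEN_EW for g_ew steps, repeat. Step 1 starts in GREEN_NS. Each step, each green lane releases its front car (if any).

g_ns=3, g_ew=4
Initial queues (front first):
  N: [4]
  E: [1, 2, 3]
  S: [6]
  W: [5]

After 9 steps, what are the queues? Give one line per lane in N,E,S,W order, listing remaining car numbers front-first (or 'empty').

Step 1 [NS]: N:car4-GO,E:wait,S:car6-GO,W:wait | queues: N=0 E=3 S=0 W=1
Step 2 [NS]: N:empty,E:wait,S:empty,W:wait | queues: N=0 E=3 S=0 W=1
Step 3 [NS]: N:empty,E:wait,S:empty,W:wait | queues: N=0 E=3 S=0 W=1
Step 4 [EW]: N:wait,E:car1-GO,S:wait,W:car5-GO | queues: N=0 E=2 S=0 W=0
Step 5 [EW]: N:wait,E:car2-GO,S:wait,W:empty | queues: N=0 E=1 S=0 W=0
Step 6 [EW]: N:wait,E:car3-GO,S:wait,W:empty | queues: N=0 E=0 S=0 W=0

N: empty
E: empty
S: empty
W: empty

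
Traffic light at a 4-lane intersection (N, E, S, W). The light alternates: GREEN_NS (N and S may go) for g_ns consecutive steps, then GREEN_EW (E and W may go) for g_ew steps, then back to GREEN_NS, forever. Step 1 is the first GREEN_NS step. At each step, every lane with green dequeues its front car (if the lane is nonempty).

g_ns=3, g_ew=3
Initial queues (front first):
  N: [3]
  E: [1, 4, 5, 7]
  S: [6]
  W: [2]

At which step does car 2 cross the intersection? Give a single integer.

Step 1 [NS]: N:car3-GO,E:wait,S:car6-GO,W:wait | queues: N=0 E=4 S=0 W=1
Step 2 [NS]: N:empty,E:wait,S:empty,W:wait | queues: N=0 E=4 S=0 W=1
Step 3 [NS]: N:empty,E:wait,S:empty,W:wait | queues: N=0 E=4 S=0 W=1
Step 4 [EW]: N:wait,E:car1-GO,S:wait,W:car2-GO | queues: N=0 E=3 S=0 W=0
Step 5 [EW]: N:wait,E:car4-GO,S:wait,W:empty | queues: N=0 E=2 S=0 W=0
Step 6 [EW]: N:wait,E:car5-GO,S:wait,W:empty | queues: N=0 E=1 S=0 W=0
Step 7 [NS]: N:empty,E:wait,S:empty,W:wait | queues: N=0 E=1 S=0 W=0
Step 8 [NS]: N:empty,E:wait,S:empty,W:wait | queues: N=0 E=1 S=0 W=0
Step 9 [NS]: N:empty,E:wait,S:empty,W:wait | queues: N=0 E=1 S=0 W=0
Step 10 [EW]: N:wait,E:car7-GO,S:wait,W:empty | queues: N=0 E=0 S=0 W=0
Car 2 crosses at step 4

4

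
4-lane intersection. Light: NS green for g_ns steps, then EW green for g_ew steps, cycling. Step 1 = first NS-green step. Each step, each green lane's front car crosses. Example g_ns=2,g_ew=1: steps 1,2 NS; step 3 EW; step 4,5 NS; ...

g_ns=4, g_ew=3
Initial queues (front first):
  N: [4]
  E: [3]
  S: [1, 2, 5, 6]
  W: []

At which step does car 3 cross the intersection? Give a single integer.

Step 1 [NS]: N:car4-GO,E:wait,S:car1-GO,W:wait | queues: N=0 E=1 S=3 W=0
Step 2 [NS]: N:empty,E:wait,S:car2-GO,W:wait | queues: N=0 E=1 S=2 W=0
Step 3 [NS]: N:empty,E:wait,S:car5-GO,W:wait | queues: N=0 E=1 S=1 W=0
Step 4 [NS]: N:empty,E:wait,S:car6-GO,W:wait | queues: N=0 E=1 S=0 W=0
Step 5 [EW]: N:wait,E:car3-GO,S:wait,W:empty | queues: N=0 E=0 S=0 W=0
Car 3 crosses at step 5

5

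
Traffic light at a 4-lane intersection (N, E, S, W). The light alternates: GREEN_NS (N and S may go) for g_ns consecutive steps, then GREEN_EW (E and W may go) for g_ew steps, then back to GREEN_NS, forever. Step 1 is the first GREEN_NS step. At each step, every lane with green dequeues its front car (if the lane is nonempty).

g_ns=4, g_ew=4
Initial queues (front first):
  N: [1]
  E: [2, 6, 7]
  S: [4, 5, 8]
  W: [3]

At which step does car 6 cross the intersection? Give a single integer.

Step 1 [NS]: N:car1-GO,E:wait,S:car4-GO,W:wait | queues: N=0 E=3 S=2 W=1
Step 2 [NS]: N:empty,E:wait,S:car5-GO,W:wait | queues: N=0 E=3 S=1 W=1
Step 3 [NS]: N:empty,E:wait,S:car8-GO,W:wait | queues: N=0 E=3 S=0 W=1
Step 4 [NS]: N:empty,E:wait,S:empty,W:wait | queues: N=0 E=3 S=0 W=1
Step 5 [EW]: N:wait,E:car2-GO,S:wait,W:car3-GO | queues: N=0 E=2 S=0 W=0
Step 6 [EW]: N:wait,E:car6-GO,S:wait,W:empty | queues: N=0 E=1 S=0 W=0
Step 7 [EW]: N:wait,E:car7-GO,S:wait,W:empty | queues: N=0 E=0 S=0 W=0
Car 6 crosses at step 6

6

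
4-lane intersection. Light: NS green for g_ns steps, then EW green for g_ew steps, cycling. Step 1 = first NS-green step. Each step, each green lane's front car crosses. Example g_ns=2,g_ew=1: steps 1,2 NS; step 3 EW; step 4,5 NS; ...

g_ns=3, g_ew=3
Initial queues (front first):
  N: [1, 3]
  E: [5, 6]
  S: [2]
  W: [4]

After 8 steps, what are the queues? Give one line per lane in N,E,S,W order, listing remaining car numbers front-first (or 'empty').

Step 1 [NS]: N:car1-GO,E:wait,S:car2-GO,W:wait | queues: N=1 E=2 S=0 W=1
Step 2 [NS]: N:car3-GO,E:wait,S:empty,W:wait | queues: N=0 E=2 S=0 W=1
Step 3 [NS]: N:empty,E:wait,S:empty,W:wait | queues: N=0 E=2 S=0 W=1
Step 4 [EW]: N:wait,E:car5-GO,S:wait,W:car4-GO | queues: N=0 E=1 S=0 W=0
Step 5 [EW]: N:wait,E:car6-GO,S:wait,W:empty | queues: N=0 E=0 S=0 W=0

N: empty
E: empty
S: empty
W: empty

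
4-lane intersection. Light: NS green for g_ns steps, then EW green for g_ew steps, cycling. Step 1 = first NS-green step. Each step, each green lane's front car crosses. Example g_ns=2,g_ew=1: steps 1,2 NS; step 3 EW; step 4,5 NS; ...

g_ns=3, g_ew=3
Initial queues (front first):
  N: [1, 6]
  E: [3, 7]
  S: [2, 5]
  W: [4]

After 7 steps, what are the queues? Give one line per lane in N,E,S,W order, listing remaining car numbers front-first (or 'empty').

Step 1 [NS]: N:car1-GO,E:wait,S:car2-GO,W:wait | queues: N=1 E=2 S=1 W=1
Step 2 [NS]: N:car6-GO,E:wait,S:car5-GO,W:wait | queues: N=0 E=2 S=0 W=1
Step 3 [NS]: N:empty,E:wait,S:empty,W:wait | queues: N=0 E=2 S=0 W=1
Step 4 [EW]: N:wait,E:car3-GO,S:wait,W:car4-GO | queues: N=0 E=1 S=0 W=0
Step 5 [EW]: N:wait,E:car7-GO,S:wait,W:empty | queues: N=0 E=0 S=0 W=0

N: empty
E: empty
S: empty
W: empty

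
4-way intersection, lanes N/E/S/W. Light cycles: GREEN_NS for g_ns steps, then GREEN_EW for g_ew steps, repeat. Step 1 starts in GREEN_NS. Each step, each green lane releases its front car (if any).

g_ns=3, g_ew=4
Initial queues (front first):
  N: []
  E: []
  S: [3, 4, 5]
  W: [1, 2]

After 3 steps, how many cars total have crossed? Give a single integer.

Answer: 3

Derivation:
Step 1 [NS]: N:empty,E:wait,S:car3-GO,W:wait | queues: N=0 E=0 S=2 W=2
Step 2 [NS]: N:empty,E:wait,S:car4-GO,W:wait | queues: N=0 E=0 S=1 W=2
Step 3 [NS]: N:empty,E:wait,S:car5-GO,W:wait | queues: N=0 E=0 S=0 W=2
Cars crossed by step 3: 3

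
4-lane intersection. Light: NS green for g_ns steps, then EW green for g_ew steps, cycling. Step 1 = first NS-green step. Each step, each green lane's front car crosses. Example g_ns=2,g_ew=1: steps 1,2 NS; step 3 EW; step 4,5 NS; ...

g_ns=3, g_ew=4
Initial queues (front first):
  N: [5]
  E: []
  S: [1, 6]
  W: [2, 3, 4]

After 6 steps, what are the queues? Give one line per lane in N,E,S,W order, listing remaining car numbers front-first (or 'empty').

Step 1 [NS]: N:car5-GO,E:wait,S:car1-GO,W:wait | queues: N=0 E=0 S=1 W=3
Step 2 [NS]: N:empty,E:wait,S:car6-GO,W:wait | queues: N=0 E=0 S=0 W=3
Step 3 [NS]: N:empty,E:wait,S:empty,W:wait | queues: N=0 E=0 S=0 W=3
Step 4 [EW]: N:wait,E:empty,S:wait,W:car2-GO | queues: N=0 E=0 S=0 W=2
Step 5 [EW]: N:wait,E:empty,S:wait,W:car3-GO | queues: N=0 E=0 S=0 W=1
Step 6 [EW]: N:wait,E:empty,S:wait,W:car4-GO | queues: N=0 E=0 S=0 W=0

N: empty
E: empty
S: empty
W: empty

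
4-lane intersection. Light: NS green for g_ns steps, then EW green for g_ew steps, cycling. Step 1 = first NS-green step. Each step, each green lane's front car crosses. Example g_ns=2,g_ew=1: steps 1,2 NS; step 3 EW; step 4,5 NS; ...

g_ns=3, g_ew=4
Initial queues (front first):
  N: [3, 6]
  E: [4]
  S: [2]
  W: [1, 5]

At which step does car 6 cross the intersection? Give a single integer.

Step 1 [NS]: N:car3-GO,E:wait,S:car2-GO,W:wait | queues: N=1 E=1 S=0 W=2
Step 2 [NS]: N:car6-GO,E:wait,S:empty,W:wait | queues: N=0 E=1 S=0 W=2
Step 3 [NS]: N:empty,E:wait,S:empty,W:wait | queues: N=0 E=1 S=0 W=2
Step 4 [EW]: N:wait,E:car4-GO,S:wait,W:car1-GO | queues: N=0 E=0 S=0 W=1
Step 5 [EW]: N:wait,E:empty,S:wait,W:car5-GO | queues: N=0 E=0 S=0 W=0
Car 6 crosses at step 2

2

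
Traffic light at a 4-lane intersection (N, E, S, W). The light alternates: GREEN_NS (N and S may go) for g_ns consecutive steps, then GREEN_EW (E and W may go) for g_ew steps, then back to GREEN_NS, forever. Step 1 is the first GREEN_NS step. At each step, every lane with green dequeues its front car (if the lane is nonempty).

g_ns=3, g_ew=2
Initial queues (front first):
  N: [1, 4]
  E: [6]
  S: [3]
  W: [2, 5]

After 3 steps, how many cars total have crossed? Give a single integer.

Answer: 3

Derivation:
Step 1 [NS]: N:car1-GO,E:wait,S:car3-GO,W:wait | queues: N=1 E=1 S=0 W=2
Step 2 [NS]: N:car4-GO,E:wait,S:empty,W:wait | queues: N=0 E=1 S=0 W=2
Step 3 [NS]: N:empty,E:wait,S:empty,W:wait | queues: N=0 E=1 S=0 W=2
Cars crossed by step 3: 3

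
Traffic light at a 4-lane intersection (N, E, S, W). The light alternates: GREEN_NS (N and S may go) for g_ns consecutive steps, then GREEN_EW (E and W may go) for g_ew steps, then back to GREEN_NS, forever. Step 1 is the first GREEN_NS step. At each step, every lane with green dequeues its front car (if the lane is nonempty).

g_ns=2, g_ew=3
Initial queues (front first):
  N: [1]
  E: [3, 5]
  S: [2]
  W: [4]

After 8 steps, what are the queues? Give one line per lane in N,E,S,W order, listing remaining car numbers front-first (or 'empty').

Step 1 [NS]: N:car1-GO,E:wait,S:car2-GO,W:wait | queues: N=0 E=2 S=0 W=1
Step 2 [NS]: N:empty,E:wait,S:empty,W:wait | queues: N=0 E=2 S=0 W=1
Step 3 [EW]: N:wait,E:car3-GO,S:wait,W:car4-GO | queues: N=0 E=1 S=0 W=0
Step 4 [EW]: N:wait,E:car5-GO,S:wait,W:empty | queues: N=0 E=0 S=0 W=0

N: empty
E: empty
S: empty
W: empty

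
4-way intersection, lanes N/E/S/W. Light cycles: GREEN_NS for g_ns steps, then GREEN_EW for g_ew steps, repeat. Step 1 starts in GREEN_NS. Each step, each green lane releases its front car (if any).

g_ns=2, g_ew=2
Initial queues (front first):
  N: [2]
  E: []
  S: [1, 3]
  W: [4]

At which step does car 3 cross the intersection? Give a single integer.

Step 1 [NS]: N:car2-GO,E:wait,S:car1-GO,W:wait | queues: N=0 E=0 S=1 W=1
Step 2 [NS]: N:empty,E:wait,S:car3-GO,W:wait | queues: N=0 E=0 S=0 W=1
Step 3 [EW]: N:wait,E:empty,S:wait,W:car4-GO | queues: N=0 E=0 S=0 W=0
Car 3 crosses at step 2

2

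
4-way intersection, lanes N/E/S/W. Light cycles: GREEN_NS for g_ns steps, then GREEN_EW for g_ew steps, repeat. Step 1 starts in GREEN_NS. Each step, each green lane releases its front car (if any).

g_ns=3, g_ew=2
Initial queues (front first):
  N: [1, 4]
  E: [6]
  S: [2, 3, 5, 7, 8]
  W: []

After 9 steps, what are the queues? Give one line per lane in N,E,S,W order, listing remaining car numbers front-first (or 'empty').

Step 1 [NS]: N:car1-GO,E:wait,S:car2-GO,W:wait | queues: N=1 E=1 S=4 W=0
Step 2 [NS]: N:car4-GO,E:wait,S:car3-GO,W:wait | queues: N=0 E=1 S=3 W=0
Step 3 [NS]: N:empty,E:wait,S:car5-GO,W:wait | queues: N=0 E=1 S=2 W=0
Step 4 [EW]: N:wait,E:car6-GO,S:wait,W:empty | queues: N=0 E=0 S=2 W=0
Step 5 [EW]: N:wait,E:empty,S:wait,W:empty | queues: N=0 E=0 S=2 W=0
Step 6 [NS]: N:empty,E:wait,S:car7-GO,W:wait | queues: N=0 E=0 S=1 W=0
Step 7 [NS]: N:empty,E:wait,S:car8-GO,W:wait | queues: N=0 E=0 S=0 W=0

N: empty
E: empty
S: empty
W: empty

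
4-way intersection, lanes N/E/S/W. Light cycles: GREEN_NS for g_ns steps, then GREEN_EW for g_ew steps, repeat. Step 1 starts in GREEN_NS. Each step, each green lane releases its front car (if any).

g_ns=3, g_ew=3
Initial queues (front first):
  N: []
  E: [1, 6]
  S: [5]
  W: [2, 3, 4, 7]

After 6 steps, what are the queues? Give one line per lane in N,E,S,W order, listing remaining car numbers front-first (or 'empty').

Step 1 [NS]: N:empty,E:wait,S:car5-GO,W:wait | queues: N=0 E=2 S=0 W=4
Step 2 [NS]: N:empty,E:wait,S:empty,W:wait | queues: N=0 E=2 S=0 W=4
Step 3 [NS]: N:empty,E:wait,S:empty,W:wait | queues: N=0 E=2 S=0 W=4
Step 4 [EW]: N:wait,E:car1-GO,S:wait,W:car2-GO | queues: N=0 E=1 S=0 W=3
Step 5 [EW]: N:wait,E:car6-GO,S:wait,W:car3-GO | queues: N=0 E=0 S=0 W=2
Step 6 [EW]: N:wait,E:empty,S:wait,W:car4-GO | queues: N=0 E=0 S=0 W=1

N: empty
E: empty
S: empty
W: 7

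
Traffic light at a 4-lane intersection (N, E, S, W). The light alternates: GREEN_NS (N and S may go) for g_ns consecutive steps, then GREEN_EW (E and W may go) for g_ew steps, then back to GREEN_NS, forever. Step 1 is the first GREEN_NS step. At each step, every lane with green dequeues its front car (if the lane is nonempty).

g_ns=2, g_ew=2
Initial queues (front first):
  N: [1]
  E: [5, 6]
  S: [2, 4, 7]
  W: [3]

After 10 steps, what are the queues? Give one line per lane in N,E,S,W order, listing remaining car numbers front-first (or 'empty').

Step 1 [NS]: N:car1-GO,E:wait,S:car2-GO,W:wait | queues: N=0 E=2 S=2 W=1
Step 2 [NS]: N:empty,E:wait,S:car4-GO,W:wait | queues: N=0 E=2 S=1 W=1
Step 3 [EW]: N:wait,E:car5-GO,S:wait,W:car3-GO | queues: N=0 E=1 S=1 W=0
Step 4 [EW]: N:wait,E:car6-GO,S:wait,W:empty | queues: N=0 E=0 S=1 W=0
Step 5 [NS]: N:empty,E:wait,S:car7-GO,W:wait | queues: N=0 E=0 S=0 W=0

N: empty
E: empty
S: empty
W: empty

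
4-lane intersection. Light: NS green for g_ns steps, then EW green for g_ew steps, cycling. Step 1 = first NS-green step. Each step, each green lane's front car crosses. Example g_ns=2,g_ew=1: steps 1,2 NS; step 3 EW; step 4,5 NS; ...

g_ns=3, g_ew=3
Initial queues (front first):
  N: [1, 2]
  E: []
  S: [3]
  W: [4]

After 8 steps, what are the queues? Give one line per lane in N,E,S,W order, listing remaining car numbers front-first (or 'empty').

Step 1 [NS]: N:car1-GO,E:wait,S:car3-GO,W:wait | queues: N=1 E=0 S=0 W=1
Step 2 [NS]: N:car2-GO,E:wait,S:empty,W:wait | queues: N=0 E=0 S=0 W=1
Step 3 [NS]: N:empty,E:wait,S:empty,W:wait | queues: N=0 E=0 S=0 W=1
Step 4 [EW]: N:wait,E:empty,S:wait,W:car4-GO | queues: N=0 E=0 S=0 W=0

N: empty
E: empty
S: empty
W: empty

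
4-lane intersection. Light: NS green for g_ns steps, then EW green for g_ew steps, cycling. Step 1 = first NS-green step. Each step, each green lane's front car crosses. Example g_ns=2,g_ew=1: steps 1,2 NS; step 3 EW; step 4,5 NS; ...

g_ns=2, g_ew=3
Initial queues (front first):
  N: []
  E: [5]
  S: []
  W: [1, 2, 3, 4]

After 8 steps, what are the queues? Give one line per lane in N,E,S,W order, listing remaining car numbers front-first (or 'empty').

Step 1 [NS]: N:empty,E:wait,S:empty,W:wait | queues: N=0 E=1 S=0 W=4
Step 2 [NS]: N:empty,E:wait,S:empty,W:wait | queues: N=0 E=1 S=0 W=4
Step 3 [EW]: N:wait,E:car5-GO,S:wait,W:car1-GO | queues: N=0 E=0 S=0 W=3
Step 4 [EW]: N:wait,E:empty,S:wait,W:car2-GO | queues: N=0 E=0 S=0 W=2
Step 5 [EW]: N:wait,E:empty,S:wait,W:car3-GO | queues: N=0 E=0 S=0 W=1
Step 6 [NS]: N:empty,E:wait,S:empty,W:wait | queues: N=0 E=0 S=0 W=1
Step 7 [NS]: N:empty,E:wait,S:empty,W:wait | queues: N=0 E=0 S=0 W=1
Step 8 [EW]: N:wait,E:empty,S:wait,W:car4-GO | queues: N=0 E=0 S=0 W=0

N: empty
E: empty
S: empty
W: empty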